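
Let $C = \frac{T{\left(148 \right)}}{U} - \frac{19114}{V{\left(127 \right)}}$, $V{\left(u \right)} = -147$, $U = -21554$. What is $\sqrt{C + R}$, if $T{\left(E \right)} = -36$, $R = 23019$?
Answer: $\frac{\sqrt{1185679010808435}}{226317} \approx 152.15$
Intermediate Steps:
$C = \frac{205994224}{1584219}$ ($C = - \frac{36}{-21554} - \frac{19114}{-147} = \left(-36\right) \left(- \frac{1}{21554}\right) - - \frac{19114}{147} = \frac{18}{10777} + \frac{19114}{147} = \frac{205994224}{1584219} \approx 130.03$)
$\sqrt{C + R} = \sqrt{\frac{205994224}{1584219} + 23019} = \sqrt{\frac{36673131385}{1584219}} = \frac{\sqrt{1185679010808435}}{226317}$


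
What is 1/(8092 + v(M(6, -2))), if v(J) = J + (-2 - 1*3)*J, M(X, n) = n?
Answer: 1/8100 ≈ 0.00012346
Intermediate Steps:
v(J) = -4*J (v(J) = J + (-2 - 3)*J = J - 5*J = -4*J)
1/(8092 + v(M(6, -2))) = 1/(8092 - 4*(-2)) = 1/(8092 + 8) = 1/8100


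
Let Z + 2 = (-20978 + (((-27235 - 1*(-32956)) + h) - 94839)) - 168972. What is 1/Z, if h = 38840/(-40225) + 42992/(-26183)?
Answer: -210642235/58784477781634 ≈ -3.5833e-6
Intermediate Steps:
h = -549260184/210642235 (h = 38840*(-1/40225) + 42992*(-1/26183) = -7768/8045 - 42992/26183 = -549260184/210642235 ≈ -2.6076)
Z = -58784477781634/210642235 (Z = -2 + ((-20978 + (((-27235 - 1*(-32956)) - 549260184/210642235) - 94839)) - 168972) = -2 + ((-20978 + (((-27235 + 32956) - 549260184/210642235) - 94839)) - 168972) = -2 + ((-20978 + ((5721 - 549260184/210642235) - 94839)) - 168972) = -2 + ((-20978 + (1204534966251/210642235 - 94839)) - 168972) = -2 + ((-20978 - 18772563958914/210642235) - 168972) = -2 + (-23191416764744/210642235 - 168972) = -2 - 58784056497164/210642235 = -58784477781634/210642235 ≈ -2.7907e+5)
1/Z = 1/(-58784477781634/210642235) = -210642235/58784477781634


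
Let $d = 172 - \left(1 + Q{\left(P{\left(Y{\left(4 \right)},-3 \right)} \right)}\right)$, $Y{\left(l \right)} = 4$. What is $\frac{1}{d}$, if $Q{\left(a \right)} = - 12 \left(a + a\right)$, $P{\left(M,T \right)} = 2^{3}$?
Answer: $\frac{1}{363} \approx 0.0027548$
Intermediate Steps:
$P{\left(M,T \right)} = 8$
$Q{\left(a \right)} = - 24 a$ ($Q{\left(a \right)} = - 12 \cdot 2 a = - 24 a$)
$d = 363$ ($d = 172 - \left(1 - 192\right) = 172 - -191 = 172 + \left(-1 + 192\right) = 172 + 191 = 363$)
$\frac{1}{d} = \frac{1}{363}$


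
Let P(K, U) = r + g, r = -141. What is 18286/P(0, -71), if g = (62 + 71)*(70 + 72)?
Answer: 18286/18745 ≈ 0.97551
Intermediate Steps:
g = 18886 (g = 133*142 = 18886)
P(K, U) = 18745 (P(K, U) = -141 + 18886 = 18745)
18286/P(0, -71) = 18286/18745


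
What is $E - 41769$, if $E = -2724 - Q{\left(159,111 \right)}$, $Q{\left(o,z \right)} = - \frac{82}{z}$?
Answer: $- \frac{4938641}{111} \approx -44492.0$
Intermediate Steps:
$E = - \frac{302282}{111}$ ($E = -2724 - - \frac{82}{111} = -2724 + \frac{82}{111} = - \frac{302282}{111} \approx -2723.3$)
$E - 41769 = - \frac{302282}{111} - 41769 = - \frac{4938641}{111}$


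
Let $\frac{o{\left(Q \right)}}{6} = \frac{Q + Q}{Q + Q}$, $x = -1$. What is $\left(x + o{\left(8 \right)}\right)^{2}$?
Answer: $25$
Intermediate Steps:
$o{\left(Q \right)} = 6$ ($o{\left(Q \right)} = 6 \frac{Q + Q}{Q + Q} = 6 \frac{2 Q}{2 Q} = 6 \cdot 2 Q \frac{1}{2 Q} = 6 \cdot 1 = 6$)
$\left(x + o{\left(8 \right)}\right)^{2} = \left(-1 + 6\right)^{2} = 5^{2} = 25$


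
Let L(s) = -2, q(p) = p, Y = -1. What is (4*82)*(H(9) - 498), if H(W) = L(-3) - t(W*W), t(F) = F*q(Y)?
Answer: -137432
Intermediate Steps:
t(F) = -F (t(F) = F*(-1) = -F)
H(W) = -2 + W² (H(W) = -2 - (-1)*W*W = -2 - (-1)*W² = -2 + W²)
(4*82)*(H(9) - 498) = (4*82)*((-2 + 9²) - 498) = 328*((-2 + 81) - 498) = 328*(79 - 498) = 328*(-419) = -137432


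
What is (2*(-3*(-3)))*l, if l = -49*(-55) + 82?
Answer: 49986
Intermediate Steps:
l = 2777 (l = 2695 + 82 = 2777)
(2*(-3*(-3)))*l = (2*(-3*(-3)))*2777 = (2*9)*2777 = 18*2777 = 49986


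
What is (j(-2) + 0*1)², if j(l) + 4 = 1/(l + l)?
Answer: 289/16 ≈ 18.063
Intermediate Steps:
j(l) = -4 + 1/(2*l) (j(l) = -4 + 1/(l + l) = -4 + 1/(2*l))
(j(-2) + 0*1)² = ((-4 + (½)/(-2)) + 0*1)² = ((-4 + (½)*(-½)) + 0)² = ((-4 - ¼) + 0)² = (-17/4 + 0)² = (-17/4)² = 289/16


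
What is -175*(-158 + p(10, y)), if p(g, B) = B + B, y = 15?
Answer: 22400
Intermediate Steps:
p(g, B) = 2*B
-175*(-158 + p(10, y)) = -175*(-158 + 2*15) = -175*(-158 + 30) = -175*(-128) = 22400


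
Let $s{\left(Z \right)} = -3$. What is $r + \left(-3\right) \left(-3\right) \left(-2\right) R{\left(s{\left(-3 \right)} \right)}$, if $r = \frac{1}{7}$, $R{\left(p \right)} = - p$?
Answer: $- \frac{377}{7} \approx -53.857$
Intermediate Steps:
$r = \frac{1}{7} \approx 0.14286$
$r + \left(-3\right) \left(-3\right) \left(-2\right) R{\left(s{\left(-3 \right)} \right)} = \frac{1}{7} + \left(-3\right) \left(-3\right) \left(-2\right) \left(\left(-1\right) \left(-3\right)\right) = \frac{1}{7} + 9 \left(-2\right) 3 = \frac{1}{7} - 54 = - \frac{377}{7}$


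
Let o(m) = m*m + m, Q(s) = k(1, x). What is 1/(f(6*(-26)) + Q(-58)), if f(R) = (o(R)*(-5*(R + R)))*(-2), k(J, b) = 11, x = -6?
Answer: -1/75441589 ≈ -1.3255e-8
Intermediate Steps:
Q(s) = 11
o(m) = m + m² (o(m) = m² + m = m + m²)
f(R) = 20*R²*(1 + R) (f(R) = ((R*(1 + R))*(-5*(R + R)))*(-2) = ((R*(1 + R))*(-10*R))*(-2) = -10*R²*(1 + R)*(-2) = 20*R²*(1 + R))
1/(f(6*(-26)) + Q(-58)) = 1/(20*(6*(-26))²*(1 + 6*(-26)) + 11) = 1/(20*(-156)²*(1 - 156) + 11) = 1/(20*24336*(-155) + 11) = 1/(-75441600 + 11) = 1/(-75441589) = -1/75441589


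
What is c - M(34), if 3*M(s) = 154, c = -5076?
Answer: -15382/3 ≈ -5127.3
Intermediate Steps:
M(s) = 154/3 (M(s) = (⅓)*154 = 154/3)
c - M(34) = -5076 - 1*154/3 = -5076 - 154/3 = -15382/3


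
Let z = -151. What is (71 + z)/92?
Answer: -20/23 ≈ -0.86957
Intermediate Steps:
(71 + z)/92 = (71 - 151)/92 = (1/92)*(-80) = -20/23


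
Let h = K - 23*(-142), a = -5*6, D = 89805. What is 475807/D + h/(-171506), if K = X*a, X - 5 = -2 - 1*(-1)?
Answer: 40660614406/7701048165 ≈ 5.2799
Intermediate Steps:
X = 4 (X = 5 + (-2 - 1*(-1)) = 5 + (-2 + 1) = 5 - 1 = 4)
a = -30
K = -120 (K = 4*(-30) = -120)
h = 3146 (h = -120 - 23*(-142) = -120 + 3266 = 3146)
475807/D + h/(-171506) = 475807/89805 + 3146/(-171506) = 475807*(1/89805) + 3146*(-1/171506) = 475807/89805 - 1573/85753 = 40660614406/7701048165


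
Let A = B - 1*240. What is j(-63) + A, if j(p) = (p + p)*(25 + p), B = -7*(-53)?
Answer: 4919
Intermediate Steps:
B = 371
j(p) = 2*p*(25 + p) (j(p) = (2*p)*(25 + p) = 2*p*(25 + p))
A = 131 (A = 371 - 1*240 = 371 - 240 = 131)
j(-63) + A = 2*(-63)*(25 - 63) + 131 = 2*(-63)*(-38) + 131 = 4788 + 131 = 4919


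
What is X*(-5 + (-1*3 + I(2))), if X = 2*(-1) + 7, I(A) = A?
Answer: -30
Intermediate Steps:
X = 5 (X = -2 + 7 = 5)
X*(-5 + (-1*3 + I(2))) = 5*(-5 + (-1*3 + 2)) = 5*(-5 + (-3 + 2)) = 5*(-5 - 1) = 5*(-6) = -30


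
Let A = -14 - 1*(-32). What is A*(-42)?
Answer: -756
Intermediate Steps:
A = 18 (A = -14 + 32 = 18)
A*(-42) = 18*(-42) = -756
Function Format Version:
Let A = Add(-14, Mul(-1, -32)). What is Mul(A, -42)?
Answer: -756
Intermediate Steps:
A = 18 (A = Add(-14, 32) = 18)
Mul(A, -42) = Mul(18, -42) = -756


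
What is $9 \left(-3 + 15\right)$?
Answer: $108$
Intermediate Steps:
$9 \left(-3 + 15\right) = 9 \cdot 12 = 108$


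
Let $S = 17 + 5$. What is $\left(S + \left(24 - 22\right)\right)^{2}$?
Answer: $576$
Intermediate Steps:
$S = 22$
$\left(S + \left(24 - 22\right)\right)^{2} = \left(22 + \left(24 - 22\right)\right)^{2} = \left(22 + 2\right)^{2} = 24^{2} = 576$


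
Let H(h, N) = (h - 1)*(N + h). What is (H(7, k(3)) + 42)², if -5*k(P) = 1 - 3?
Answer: 186624/25 ≈ 7465.0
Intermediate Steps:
k(P) = ⅖ (k(P) = -(1 - 3)/5 = -⅕*(-2) = ⅖)
H(h, N) = (-1 + h)*(N + h)
(H(7, k(3)) + 42)² = ((7² - 1*⅖ - 1*7 + (⅖)*7) + 42)² = ((49 - ⅖ - 7 + 14/5) + 42)² = (222/5 + 42)² = (432/5)² = 186624/25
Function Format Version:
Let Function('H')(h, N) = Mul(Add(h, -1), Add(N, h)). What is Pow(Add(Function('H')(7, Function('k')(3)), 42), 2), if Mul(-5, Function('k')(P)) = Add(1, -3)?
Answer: Rational(186624, 25) ≈ 7465.0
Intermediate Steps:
Function('k')(P) = Rational(2, 5) (Function('k')(P) = Mul(Rational(-1, 5), Add(1, -3)) = Mul(Rational(-1, 5), -2) = Rational(2, 5))
Function('H')(h, N) = Mul(Add(-1, h), Add(N, h))
Pow(Add(Function('H')(7, Function('k')(3)), 42), 2) = Pow(Add(Add(Pow(7, 2), Mul(-1, Rational(2, 5)), Mul(-1, 7), Mul(Rational(2, 5), 7)), 42), 2) = Pow(Add(Add(49, Rational(-2, 5), -7, Rational(14, 5)), 42), 2) = Pow(Add(Rational(222, 5), 42), 2) = Pow(Rational(432, 5), 2) = Rational(186624, 25)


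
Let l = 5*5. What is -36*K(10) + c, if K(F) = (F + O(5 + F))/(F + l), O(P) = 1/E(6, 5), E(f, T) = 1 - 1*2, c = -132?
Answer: -4944/35 ≈ -141.26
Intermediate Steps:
E(f, T) = -1 (E(f, T) = 1 - 2 = -1)
O(P) = -1 (O(P) = 1/(-1) = -1)
l = 25
K(F) = (-1 + F)/(25 + F) (K(F) = (F - 1)/(F + 25) = (-1 + F)/(25 + F))
-36*K(10) + c = -36*(-1 + 10)/(25 + 10) - 132 = -36*9/35 - 132 = -324/35 - 132 = -4944/35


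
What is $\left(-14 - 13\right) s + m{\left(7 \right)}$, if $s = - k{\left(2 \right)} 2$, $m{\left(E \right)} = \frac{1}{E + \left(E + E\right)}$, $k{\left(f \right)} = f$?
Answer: $\frac{2269}{21} \approx 108.05$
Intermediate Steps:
$m{\left(E \right)} = \frac{1}{3 E}$ ($m{\left(E \right)} = \frac{1}{E + 2 E} = \frac{1}{3 E}$)
$s = -4$ ($s = \left(-1\right) 2 \cdot 2 = \left(-2\right) 2 = -4$)
$\left(-14 - 13\right) s + m{\left(7 \right)} = \left(-14 - 13\right) \left(-4\right) + \frac{1}{3 \cdot 7} = \left(-27\right) \left(-4\right) + \frac{1}{3} \cdot \frac{1}{7} = 108 + \frac{1}{21} = \frac{2269}{21}$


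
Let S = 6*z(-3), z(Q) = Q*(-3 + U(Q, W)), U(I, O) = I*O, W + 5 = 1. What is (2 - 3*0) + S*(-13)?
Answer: 2108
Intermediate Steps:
W = -4 (W = -5 + 1 = -4)
z(Q) = Q*(-3 - 4*Q) (z(Q) = Q*(-3 + Q*(-4)) = Q*(-3 - 4*Q))
S = -162 (S = 6*(-3*(-3 - 4*(-3))) = 6*(-3*(-3 + 12)) = 6*(-3*9) = 6*(-27) = -162)
(2 - 3*0) + S*(-13) = (2 - 3*0) - 162*(-13) = (2 + 0) + 2106 = 2 + 2106 = 2108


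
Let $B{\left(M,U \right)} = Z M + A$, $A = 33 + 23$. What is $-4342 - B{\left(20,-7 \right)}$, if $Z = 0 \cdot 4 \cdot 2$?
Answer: $-4398$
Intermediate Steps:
$Z = 0$ ($Z = 0 \cdot 2 = 0$)
$A = 56$
$B{\left(M,U \right)} = 56$ ($B{\left(M,U \right)} = 0 M + 56 = 0 + 56 = 56$)
$-4342 - B{\left(20,-7 \right)} = -4342 - 56 = -4398$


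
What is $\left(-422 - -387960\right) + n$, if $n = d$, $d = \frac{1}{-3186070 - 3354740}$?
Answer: $\frac{2534812425779}{6540810} \approx 3.8754 \cdot 10^{5}$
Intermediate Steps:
$d = - \frac{1}{6540810}$ ($d = \frac{1}{-6540810} = - \frac{1}{6540810} \approx -1.5289 \cdot 10^{-7}$)
$n = - \frac{1}{6540810} \approx -1.5289 \cdot 10^{-7}$
$\left(-422 - -387960\right) + n = \left(-422 - -387960\right) - \frac{1}{6540810} = \left(-422 + 387960\right) - \frac{1}{6540810} = 387538 - \frac{1}{6540810} = \frac{2534812425779}{6540810}$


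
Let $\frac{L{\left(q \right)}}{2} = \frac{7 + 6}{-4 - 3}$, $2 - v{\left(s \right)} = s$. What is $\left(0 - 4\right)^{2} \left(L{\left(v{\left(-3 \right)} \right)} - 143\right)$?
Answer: $- \frac{16432}{7} \approx -2347.4$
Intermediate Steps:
$v{\left(s \right)} = 2 - s$
$L{\left(q \right)} = - \frac{26}{7}$ ($L{\left(q \right)} = 2 \frac{7 + 6}{-4 - 3} = 2 \frac{13}{-7} = 2 \cdot 13 \left(- \frac{1}{7}\right) = 2 \left(- \frac{13}{7}\right) = - \frac{26}{7}$)
$\left(0 - 4\right)^{2} \left(L{\left(v{\left(-3 \right)} \right)} - 143\right) = \left(0 - 4\right)^{2} \left(- \frac{26}{7} - 143\right) = \left(-4\right)^{2} \left(- \frac{1027}{7}\right) = 16 \left(- \frac{1027}{7}\right) = - \frac{16432}{7}$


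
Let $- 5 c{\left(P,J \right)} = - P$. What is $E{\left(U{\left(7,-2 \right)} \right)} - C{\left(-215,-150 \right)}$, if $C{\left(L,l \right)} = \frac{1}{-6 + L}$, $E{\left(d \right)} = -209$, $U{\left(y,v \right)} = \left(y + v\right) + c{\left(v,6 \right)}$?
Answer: $- \frac{46188}{221} \approx -209.0$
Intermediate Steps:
$c{\left(P,J \right)} = \frac{P}{5}$ ($c{\left(P,J \right)} = - \frac{\left(-1\right) P}{5} = \frac{P}{5}$)
$U{\left(y,v \right)} = y + \frac{6 v}{5}$ ($U{\left(y,v \right)} = \left(y + v\right) + \frac{v}{5} = \left(v + y\right) + \frac{v}{5} = y + \frac{6 v}{5}$)
$E{\left(U{\left(7,-2 \right)} \right)} - C{\left(-215,-150 \right)} = -209 - \frac{1}{-6 - 215} = -209 - \frac{1}{-221} = -209 - - \frac{1}{221} = -209 + \frac{1}{221} = - \frac{46188}{221}$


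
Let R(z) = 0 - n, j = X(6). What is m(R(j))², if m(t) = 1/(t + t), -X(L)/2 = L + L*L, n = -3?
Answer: 1/36 ≈ 0.027778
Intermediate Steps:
X(L) = -2*L - 2*L² (X(L) = -2*(L + L*L) = -2*(L + L²) = -2*L - 2*L²)
j = -84 (j = -2*6*(1 + 6) = -2*6*7 = -84)
R(z) = 3 (R(z) = 0 - 1*(-3) = 0 + 3 = 3)
m(t) = 1/(2*t)
m(R(j))² = ((½)/3)² = ((½)*(⅓))² = (⅙)² = 1/36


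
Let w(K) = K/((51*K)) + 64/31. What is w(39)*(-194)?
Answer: -639230/1581 ≈ -404.32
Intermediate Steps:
w(K) = 3295/1581 (w(K) = K*(1/(51*K)) + 64*(1/31) = 1/51 + 64/31 = 3295/1581)
w(39)*(-194) = (3295/1581)*(-194) = -639230/1581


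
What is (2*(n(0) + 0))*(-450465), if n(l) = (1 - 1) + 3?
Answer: -2702790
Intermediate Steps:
n(l) = 3 (n(l) = 0 + 3 = 3)
(2*(n(0) + 0))*(-450465) = (2*(3 + 0))*(-450465) = (2*3)*(-450465) = 6*(-450465) = -2702790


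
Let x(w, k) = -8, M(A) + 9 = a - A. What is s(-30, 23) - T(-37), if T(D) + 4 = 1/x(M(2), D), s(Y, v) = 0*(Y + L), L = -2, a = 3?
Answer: 33/8 ≈ 4.1250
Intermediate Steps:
M(A) = -6 - A (M(A) = -9 + (3 - A) = -6 - A)
s(Y, v) = 0 (s(Y, v) = 0*(Y - 2) = 0*(-2 + Y) = 0)
T(D) = -33/8 (T(D) = -4 + 1/(-8) = -4 - ⅛ = -33/8)
s(-30, 23) - T(-37) = 0 - 1*(-33/8) = 0 + 33/8 = 33/8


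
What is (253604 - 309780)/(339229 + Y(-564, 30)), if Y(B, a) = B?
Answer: -56176/338665 ≈ -0.16587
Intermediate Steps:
(253604 - 309780)/(339229 + Y(-564, 30)) = (253604 - 309780)/(339229 - 564) = -56176/338665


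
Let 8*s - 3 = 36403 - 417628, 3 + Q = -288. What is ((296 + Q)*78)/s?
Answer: -520/63537 ≈ -0.0081842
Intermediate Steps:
Q = -291 (Q = -3 - 288 = -291)
s = -190611/4 (s = 3/8 + (36403 - 417628)/8 = 3/8 + (⅛)*(-381225) = 3/8 - 381225/8 = -190611/4 ≈ -47653.)
((296 + Q)*78)/s = ((296 - 291)*78)/(-190611/4) = (5*78)*(-4/190611) = 390*(-4/190611) = -520/63537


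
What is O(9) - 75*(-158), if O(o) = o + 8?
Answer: 11867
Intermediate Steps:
O(o) = 8 + o
O(9) - 75*(-158) = (8 + 9) - 75*(-158) = 17 + 11850 = 11867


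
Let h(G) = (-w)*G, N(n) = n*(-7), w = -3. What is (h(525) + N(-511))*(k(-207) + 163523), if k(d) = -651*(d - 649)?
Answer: 3713453408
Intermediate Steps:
N(n) = -7*n
k(d) = 422499 - 651*d (k(d) = -651*(-649 + d) = 422499 - 651*d)
h(G) = 3*G (h(G) = (-1*(-3))*G = 3*G)
(h(525) + N(-511))*(k(-207) + 163523) = (3*525 - 7*(-511))*((422499 - 651*(-207)) + 163523) = (1575 + 3577)*((422499 + 134757) + 163523) = 5152*(557256 + 163523) = 5152*720779 = 3713453408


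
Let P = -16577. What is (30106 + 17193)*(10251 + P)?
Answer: -299213474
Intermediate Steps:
(30106 + 17193)*(10251 + P) = (30106 + 17193)*(10251 - 16577) = 47299*(-6326) = -299213474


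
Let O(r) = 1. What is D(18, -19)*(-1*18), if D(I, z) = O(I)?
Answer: -18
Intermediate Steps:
D(I, z) = 1
D(18, -19)*(-1*18) = 1*(-1*18) = 1*(-18) = -18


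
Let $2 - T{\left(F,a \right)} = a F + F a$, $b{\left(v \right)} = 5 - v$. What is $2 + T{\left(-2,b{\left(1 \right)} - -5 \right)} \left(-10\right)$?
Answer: $-378$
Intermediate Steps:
$T{\left(F,a \right)} = 2 - 2 F a$ ($T{\left(F,a \right)} = 2 - \left(a F + F a\right) = 2 - \left(F a + F a\right) = 2 - 2 F a$)
$2 + T{\left(-2,b{\left(1 \right)} - -5 \right)} \left(-10\right) = 2 + \left(2 - - 4 \left(\left(5 - 1\right) - -5\right)\right) \left(-10\right) = 2 + \left(2 - - 4 \left(\left(5 - 1\right) + 5\right)\right) \left(-10\right) = 2 + \left(2 - - 4 \left(4 + 5\right)\right) \left(-10\right) = 2 + \left(2 - \left(-4\right) 9\right) \left(-10\right) = 2 + \left(2 + 36\right) \left(-10\right) = 2 + 38 \left(-10\right) = 2 - 380 = -378$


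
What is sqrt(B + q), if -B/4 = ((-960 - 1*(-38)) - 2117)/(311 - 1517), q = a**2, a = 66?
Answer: sqrt(175579530)/201 ≈ 65.924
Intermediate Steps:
q = 4356 (q = 66**2 = 4356)
B = -2026/201 (B = -4*((-960 - 1*(-38)) - 2117)/(311 - 1517) = -4*((-960 + 38) - 2117)/(-1206) = -4*(-922 - 2117)*(-1)/1206 = -(-12156)*(-1)/1206 = -4*1013/402 = -2026/201 ≈ -10.080)
sqrt(B + q) = sqrt(-2026/201 + 4356) = sqrt(873530/201) = sqrt(175579530)/201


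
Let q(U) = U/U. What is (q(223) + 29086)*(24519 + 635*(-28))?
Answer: 196017293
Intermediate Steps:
q(U) = 1
(q(223) + 29086)*(24519 + 635*(-28)) = (1 + 29086)*(24519 + 635*(-28)) = 29087*(24519 - 17780) = 29087*6739 = 196017293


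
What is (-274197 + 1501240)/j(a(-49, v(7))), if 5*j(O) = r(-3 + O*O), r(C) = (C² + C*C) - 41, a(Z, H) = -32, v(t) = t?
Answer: 6135215/2084841 ≈ 2.9428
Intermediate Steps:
r(C) = -41 + 2*C² (r(C) = (C² + C²) - 41 = 2*C² - 41 = -41 + 2*C²)
j(O) = -41/5 + 2*(-3 + O²)²/5 (j(O) = (-41 + 2*(-3 + O*O)²)/5 = (-41 + 2*(-3 + O²)²)/5 = -41/5 + 2*(-3 + O²)²/5)
(-274197 + 1501240)/j(a(-49, v(7))) = (-274197 + 1501240)/(-41/5 + 2*(-3 + (-32)²)²/5) = 1227043/(-41/5 + 2*(-3 + 1024)²/5) = 1227043/(-41/5 + (⅖)*1021²) = 1227043/(-41/5 + (⅖)*1042441) = 1227043/(-41/5 + 2084882/5) = 1227043/(2084841/5) = 1227043*(5/2084841) = 6135215/2084841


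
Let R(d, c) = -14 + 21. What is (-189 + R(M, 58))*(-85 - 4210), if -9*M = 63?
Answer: 781690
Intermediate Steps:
M = -7 (M = -⅑*63 = -7)
R(d, c) = 7
(-189 + R(M, 58))*(-85 - 4210) = (-189 + 7)*(-85 - 4210) = -182*(-4295) = 781690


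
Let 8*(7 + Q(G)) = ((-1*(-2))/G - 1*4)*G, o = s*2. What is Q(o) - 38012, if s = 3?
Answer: -152087/4 ≈ -38022.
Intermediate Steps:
o = 6 (o = 3*2 = 6)
Q(G) = -7 + G*(-4 + 2/G)/8 (Q(G) = -7 + (((-1*(-2))/G - 1*4)*G)/8 = -7 + ((2/G - 4)*G)/8 = -7 + ((-4 + 2/G)*G)/8 = -7 + (G*(-4 + 2/G))/8 = -7 + G*(-4 + 2/G)/8)
Q(o) - 38012 = (-27/4 - ½*6) - 38012 = (-27/4 - 3) - 38012 = -39/4 - 38012 = -152087/4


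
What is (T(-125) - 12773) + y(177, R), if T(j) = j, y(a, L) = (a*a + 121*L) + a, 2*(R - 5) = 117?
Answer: 52583/2 ≈ 26292.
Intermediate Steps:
R = 127/2 (R = 5 + (1/2)*117 = 5 + 117/2 = 127/2 ≈ 63.500)
y(a, L) = a + a**2 + 121*L (y(a, L) = (a**2 + 121*L) + a = a + a**2 + 121*L)
(T(-125) - 12773) + y(177, R) = (-125 - 12773) + (177 + 177**2 + 121*(127/2)) = -12898 + (177 + 31329 + 15367/2) = -12898 + 78379/2 = 52583/2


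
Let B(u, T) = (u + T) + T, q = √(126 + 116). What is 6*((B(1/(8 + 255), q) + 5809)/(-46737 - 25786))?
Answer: -833328/1733959 - 12*√2/6593 ≈ -0.48317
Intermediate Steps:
q = 11*√2 (q = √242 = 11*√2 ≈ 15.556)
B(u, T) = u + 2*T (B(u, T) = (T + u) + T = u + 2*T)
6*((B(1/(8 + 255), q) + 5809)/(-46737 - 25786)) = 6*(((1/(8 + 255) + 2*(11*√2)) + 5809)/(-46737 - 25786)) = 6*(((1/263 + 22*√2) + 5809)/(-72523)) = 6*(((1/263 + 22*√2) + 5809)*(-1/72523)) = 6*((1527768/263 + 22*√2)*(-1/72523)) = 6*(-138888/1733959 - 2*√2/6593) = -833328/1733959 - 12*√2/6593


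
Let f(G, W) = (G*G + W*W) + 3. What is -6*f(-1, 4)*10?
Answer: -1200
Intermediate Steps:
f(G, W) = 3 + G² + W² (f(G, W) = (G² + W²) + 3 = 3 + G² + W²)
-6*f(-1, 4)*10 = -6*(3 + (-1)² + 4²)*10 = -6*(3 + 1 + 16)*10 = -6*20*10 = -120*10 = -1200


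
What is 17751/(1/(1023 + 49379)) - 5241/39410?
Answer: 35259571392579/39410 ≈ 8.9469e+8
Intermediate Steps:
17751/(1/(1023 + 49379)) - 5241/39410 = 17751/(1/50402) - 5241*1/39410 = 17751/(1/50402) - 5241/39410 = 17751*50402 - 5241/39410 = 894685902 - 5241/39410 = 35259571392579/39410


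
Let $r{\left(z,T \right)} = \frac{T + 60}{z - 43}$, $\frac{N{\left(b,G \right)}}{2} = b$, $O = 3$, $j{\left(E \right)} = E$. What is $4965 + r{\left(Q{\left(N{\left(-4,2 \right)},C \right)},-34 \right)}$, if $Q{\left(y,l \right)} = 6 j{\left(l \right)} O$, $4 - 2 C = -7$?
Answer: $\frac{139033}{28} \approx 4965.5$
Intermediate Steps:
$C = \frac{11}{2}$ ($C = 2 - - \frac{7}{2} = 2 + \frac{7}{2} = \frac{11}{2} \approx 5.5$)
$N{\left(b,G \right)} = 2 b$
$Q{\left(y,l \right)} = 18 l$ ($Q{\left(y,l \right)} = 6 l 3 = 18 l$)
$r{\left(z,T \right)} = \frac{60 + T}{-43 + z}$
$4965 + r{\left(Q{\left(N{\left(-4,2 \right)},C \right)},-34 \right)} = 4965 + \frac{60 - 34}{-43 + 18 \cdot \frac{11}{2}} = 4965 + \frac{1}{-43 + 99} \cdot 26 = 4965 + \frac{1}{56} \cdot 26 = 4965 + \frac{13}{28} = \frac{139033}{28}$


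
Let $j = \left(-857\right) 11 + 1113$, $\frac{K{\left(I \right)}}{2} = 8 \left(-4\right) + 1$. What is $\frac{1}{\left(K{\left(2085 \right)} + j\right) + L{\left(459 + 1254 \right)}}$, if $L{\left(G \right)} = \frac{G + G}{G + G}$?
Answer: $- \frac{1}{8375} \approx -0.0001194$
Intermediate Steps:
$K{\left(I \right)} = -62$ ($K{\left(I \right)} = 2 \left(8 \left(-4\right) + 1\right) = 2 \left(-32 + 1\right) = 2 \left(-31\right) = -62$)
$j = -8314$ ($j = -9427 + 1113 = -8314$)
$L{\left(G \right)} = 1$ ($L{\left(G \right)} = \frac{2 G}{2 G} = 2 G \frac{1}{2 G} = 1$)
$\frac{1}{\left(K{\left(2085 \right)} + j\right) + L{\left(459 + 1254 \right)}} = \frac{1}{\left(-62 - 8314\right) + 1} = \frac{1}{-8376 + 1} = \frac{1}{-8375} = - \frac{1}{8375}$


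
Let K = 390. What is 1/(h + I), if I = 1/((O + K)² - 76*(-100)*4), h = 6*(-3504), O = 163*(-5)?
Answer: -211025/4436589599 ≈ -4.7565e-5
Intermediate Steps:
O = -815
h = -21024
I = 1/211025 (I = 1/((-815 + 390)² - 76*(-100)*4) = 1/((-425)² + 7600*4) = 1/(180625 + 30400) = 1/211025 ≈ 4.7388e-6)
1/(h + I) = 1/(-21024 + 1/211025) = 1/(-4436589599/211025) = -211025/4436589599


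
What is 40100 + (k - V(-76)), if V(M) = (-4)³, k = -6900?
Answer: 33264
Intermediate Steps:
V(M) = -64
40100 + (k - V(-76)) = 40100 + (-6900 - 1*(-64)) = 40100 + (-6900 + 64) = 40100 - 6836 = 33264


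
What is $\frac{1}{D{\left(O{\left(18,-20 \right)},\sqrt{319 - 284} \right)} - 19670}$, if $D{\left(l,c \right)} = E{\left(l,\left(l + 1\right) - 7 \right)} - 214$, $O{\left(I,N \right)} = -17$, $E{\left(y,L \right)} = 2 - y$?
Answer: $- \frac{1}{19865} \approx -5.034 \cdot 10^{-5}$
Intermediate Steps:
$D{\left(l,c \right)} = -212 - l$ ($D{\left(l,c \right)} = \left(2 - l\right) - 214 = -212 - l$)
$\frac{1}{D{\left(O{\left(18,-20 \right)},\sqrt{319 - 284} \right)} - 19670} = \frac{1}{\left(-212 - -17\right) - 19670} = \frac{1}{\left(-212 + 17\right) - 19670} = \frac{1}{-195 - 19670} = \frac{1}{-19865} = - \frac{1}{19865}$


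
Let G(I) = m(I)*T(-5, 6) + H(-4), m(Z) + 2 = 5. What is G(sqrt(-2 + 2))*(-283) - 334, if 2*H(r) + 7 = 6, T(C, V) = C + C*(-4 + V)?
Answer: 25085/2 ≈ 12543.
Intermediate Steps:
m(Z) = 3 (m(Z) = -2 + 5 = 3)
H(r) = -1/2 (H(r) = -7/2 + (1/2)*6 = -7/2 + 3 = -1/2)
G(I) = -91/2 (G(I) = 3*(-5*(-3 + 6)) - 1/2 = 3*(-5*3) - 1/2 = 3*(-15) - 1/2 = -45 - 1/2 = -91/2)
G(sqrt(-2 + 2))*(-283) - 334 = -91/2*(-283) - 334 = 25753/2 - 334 = 25085/2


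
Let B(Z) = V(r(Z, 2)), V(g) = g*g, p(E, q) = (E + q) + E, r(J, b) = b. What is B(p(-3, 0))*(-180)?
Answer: -720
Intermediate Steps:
p(E, q) = q + 2*E
V(g) = g**2
B(Z) = 4 (B(Z) = 2**2 = 4)
B(p(-3, 0))*(-180) = 4*(-180) = -720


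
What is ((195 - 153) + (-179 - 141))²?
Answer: 77284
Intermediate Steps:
((195 - 153) + (-179 - 141))² = (42 - 320)² = (-278)² = 77284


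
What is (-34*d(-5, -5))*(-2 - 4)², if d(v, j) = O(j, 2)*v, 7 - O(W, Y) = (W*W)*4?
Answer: -569160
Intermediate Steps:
O(W, Y) = 7 - 4*W² (O(W, Y) = 7 - W*W*4 = 7 - W²*4 = 7 - 4*W²)
d(v, j) = v*(7 - 4*j²) (d(v, j) = (7 - 4*j²)*v = v*(7 - 4*j²))
(-34*d(-5, -5))*(-2 - 4)² = (-(-170)*(7 - 4*(-5)²))*(-2 - 4)² = -(-170)*(7 - 4*25)*(-6)² = -(-170)*(7 - 100)*36 = -(-170)*(-93)*36 = -34*465*36 = -15810*36 = -569160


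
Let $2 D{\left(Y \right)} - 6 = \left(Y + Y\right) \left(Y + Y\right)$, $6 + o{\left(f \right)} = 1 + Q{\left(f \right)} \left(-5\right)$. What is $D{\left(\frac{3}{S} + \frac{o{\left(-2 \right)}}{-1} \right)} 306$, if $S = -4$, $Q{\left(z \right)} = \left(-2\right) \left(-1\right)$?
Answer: $\frac{500769}{4} \approx 1.2519 \cdot 10^{5}$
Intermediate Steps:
$Q{\left(z \right)} = 2$
$o{\left(f \right)} = -15$ ($o{\left(f \right)} = -6 + \left(1 + 2 \left(-5\right)\right) = -6 + \left(1 - 10\right) = -6 - 9 = -15$)
$D{\left(Y \right)} = 3 + 2 Y^{2}$ ($D{\left(Y \right)} = 3 + \frac{\left(Y + Y\right) \left(Y + Y\right)}{2} = 3 + \frac{2 Y 2 Y}{2} = 3 + \frac{4 Y^{2}}{2} = 3 + 2 Y^{2}$)
$D{\left(\frac{3}{S} + \frac{o{\left(-2 \right)}}{-1} \right)} 306 = \left(3 + 2 \left(\frac{3}{-4} - \frac{15}{-1}\right)^{2}\right) 306 = \left(3 + 2 \left(3 \left(- \frac{1}{4}\right) - -15\right)^{2}\right) 306 = \left(3 + 2 \left(- \frac{3}{4} + 15\right)^{2}\right) 306 = \left(3 + 2 \left(\frac{57}{4}\right)^{2}\right) 306 = \left(3 + 2 \cdot \frac{3249}{16}\right) 306 = \left(3 + \frac{3249}{8}\right) 306 = \frac{3273}{8} \cdot 306 = \frac{500769}{4}$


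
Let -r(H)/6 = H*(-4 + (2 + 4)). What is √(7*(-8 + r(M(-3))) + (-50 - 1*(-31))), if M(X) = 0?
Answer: 5*I*√3 ≈ 8.6602*I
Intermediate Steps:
r(H) = -12*H (r(H) = -6*H*(-4 + (2 + 4)) = -6*H*(-4 + 6) = -6*H*2 = -12*H)
√(7*(-8 + r(M(-3))) + (-50 - 1*(-31))) = √(7*(-8 - 12*0) + (-50 - 1*(-31))) = √(7*(-8 + 0) + (-50 + 31)) = √(7*(-8) - 19) = √(-56 - 19) = √(-75) = 5*I*√3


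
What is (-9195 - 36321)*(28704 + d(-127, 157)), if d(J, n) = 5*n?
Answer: -1342221324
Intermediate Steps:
(-9195 - 36321)*(28704 + d(-127, 157)) = (-9195 - 36321)*(28704 + 5*157) = -45516*(28704 + 785) = -45516*29489 = -1342221324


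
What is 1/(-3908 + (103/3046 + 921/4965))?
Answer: -5041130/19699630453 ≈ -0.00025590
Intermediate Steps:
1/(-3908 + (103/3046 + 921/4965)) = 1/(-3908 + (103*(1/3046) + 921*(1/4965))) = 1/(-3908 + (103/3046 + 307/1655)) = 1/(-3908 + 1105587/5041130) = 1/(-19699630453/5041130) = -5041130/19699630453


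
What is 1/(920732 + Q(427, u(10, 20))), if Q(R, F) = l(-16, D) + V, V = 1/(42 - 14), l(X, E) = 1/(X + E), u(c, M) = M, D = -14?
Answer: 420/386707441 ≈ 1.0861e-6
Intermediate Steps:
l(X, E) = 1/(E + X)
V = 1/28 ≈ 0.035714
Q(R, F) = 1/420 (Q(R, F) = 1/(-14 - 16) + 1/28 = 1/(-30) + 1/28 = -1/30 + 1/28 = 1/420)
1/(920732 + Q(427, u(10, 20))) = 1/(920732 + 1/420) = 1/(386707441/420) = 420/386707441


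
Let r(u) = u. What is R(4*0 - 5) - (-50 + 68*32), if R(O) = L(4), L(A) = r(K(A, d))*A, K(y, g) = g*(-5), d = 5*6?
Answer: -2726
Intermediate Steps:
d = 30
K(y, g) = -5*g
L(A) = -150*A (L(A) = (-5*30)*A = -150*A)
R(O) = -600 (R(O) = -150*4 = -600)
R(4*0 - 5) - (-50 + 68*32) = -600 - (-50 + 68*32) = -600 - (-50 + 2176) = -600 - 1*2126 = -600 - 2126 = -2726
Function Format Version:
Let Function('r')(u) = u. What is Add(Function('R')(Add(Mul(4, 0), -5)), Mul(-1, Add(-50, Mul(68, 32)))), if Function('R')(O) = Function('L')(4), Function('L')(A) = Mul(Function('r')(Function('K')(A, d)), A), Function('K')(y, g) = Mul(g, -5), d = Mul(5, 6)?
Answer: -2726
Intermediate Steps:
d = 30
Function('K')(y, g) = Mul(-5, g)
Function('L')(A) = Mul(-150, A) (Function('L')(A) = Mul(Mul(-5, 30), A) = Mul(-150, A))
Function('R')(O) = -600 (Function('R')(O) = Mul(-150, 4) = -600)
Add(Function('R')(Add(Mul(4, 0), -5)), Mul(-1, Add(-50, Mul(68, 32)))) = Add(-600, Mul(-1, Add(-50, Mul(68, 32)))) = Add(-600, Mul(-1, Add(-50, 2176))) = Add(-600, Mul(-1, 2126)) = Add(-600, -2126) = -2726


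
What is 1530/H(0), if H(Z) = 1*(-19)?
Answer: -1530/19 ≈ -80.526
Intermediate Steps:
H(Z) = -19
1530/H(0) = 1530/(-19) = 1530*(-1/19) = -1530/19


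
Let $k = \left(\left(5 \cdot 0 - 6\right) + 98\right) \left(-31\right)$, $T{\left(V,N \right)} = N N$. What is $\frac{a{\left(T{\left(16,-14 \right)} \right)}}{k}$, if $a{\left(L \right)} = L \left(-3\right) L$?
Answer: $\frac{28812}{713} \approx 40.41$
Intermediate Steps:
$T{\left(V,N \right)} = N^{2}$
$a{\left(L \right)} = - 3 L^{2}$ ($a{\left(L \right)} = - 3 L L = - 3 L^{2}$)
$k = -2852$ ($k = \left(\left(0 - 6\right) + 98\right) \left(-31\right) = \left(-6 + 98\right) \left(-31\right) = 92 \left(-31\right) = -2852$)
$\frac{a{\left(T{\left(16,-14 \right)} \right)}}{k} = \frac{\left(-3\right) \left(\left(-14\right)^{2}\right)^{2}}{-2852} = - 3 \cdot 196^{2} \left(- \frac{1}{2852}\right) = \left(-3\right) 38416 \left(- \frac{1}{2852}\right) = \left(-115248\right) \left(- \frac{1}{2852}\right) = \frac{28812}{713}$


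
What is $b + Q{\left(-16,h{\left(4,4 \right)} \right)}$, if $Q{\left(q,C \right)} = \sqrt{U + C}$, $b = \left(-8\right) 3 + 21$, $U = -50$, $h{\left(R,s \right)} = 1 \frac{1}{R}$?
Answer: $-3 + \frac{i \sqrt{199}}{2} \approx -3.0 + 7.0534 i$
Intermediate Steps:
$h{\left(R,s \right)} = \frac{1}{R}$
$b = -3$ ($b = -24 + 21 = -3$)
$Q{\left(q,C \right)} = \sqrt{-50 + C}$
$b + Q{\left(-16,h{\left(4,4 \right)} \right)} = -3 + \sqrt{-50 + \frac{1}{4}} = -3 + \sqrt{- \frac{199}{4}} = -3 + \frac{i \sqrt{199}}{2}$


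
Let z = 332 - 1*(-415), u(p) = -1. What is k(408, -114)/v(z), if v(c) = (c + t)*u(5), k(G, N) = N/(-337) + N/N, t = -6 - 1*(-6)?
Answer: -451/251739 ≈ -0.0017915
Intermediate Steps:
t = 0 (t = -6 + 6 = 0)
k(G, N) = 1 - N/337 (k(G, N) = N*(-1/337) + 1 = -N/337 + 1 = 1 - N/337)
z = 747 (z = 332 + 415 = 747)
v(c) = -c (v(c) = (c + 0)*(-1) = c*(-1) = -c)
k(408, -114)/v(z) = (1 - 1/337*(-114))/((-1*747)) = (1 + 114/337)/(-747) = (451/337)*(-1/747) = -451/251739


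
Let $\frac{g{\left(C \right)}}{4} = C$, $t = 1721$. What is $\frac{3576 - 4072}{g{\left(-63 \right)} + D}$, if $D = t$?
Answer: $- \frac{496}{1469} \approx -0.33764$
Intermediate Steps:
$g{\left(C \right)} = 4 C$
$D = 1721$
$\frac{3576 - 4072}{g{\left(-63 \right)} + D} = \frac{3576 - 4072}{4 \left(-63\right) + 1721} = - \frac{496}{-252 + 1721} = - \frac{496}{1469}$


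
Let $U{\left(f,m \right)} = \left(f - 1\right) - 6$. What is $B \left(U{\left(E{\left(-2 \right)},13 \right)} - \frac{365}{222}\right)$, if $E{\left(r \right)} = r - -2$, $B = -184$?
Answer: $\frac{176548}{111} \approx 1590.5$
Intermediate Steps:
$E{\left(r \right)} = 2 + r$ ($E{\left(r \right)} = r + 2 = 2 + r$)
$U{\left(f,m \right)} = -7 + f$ ($U{\left(f,m \right)} = \left(-1 + f\right) - 6 = -7 + f$)
$B \left(U{\left(E{\left(-2 \right)},13 \right)} - \frac{365}{222}\right) = - 184 \left(\left(-7 + \left(2 - 2\right)\right) - \frac{365}{222}\right) = - 184 \left(\left(-7 + 0\right) - \frac{365}{222}\right) = - 184 \left(-7 - \frac{365}{222}\right) = \left(-184\right) \left(- \frac{1919}{222}\right) = \frac{176548}{111}$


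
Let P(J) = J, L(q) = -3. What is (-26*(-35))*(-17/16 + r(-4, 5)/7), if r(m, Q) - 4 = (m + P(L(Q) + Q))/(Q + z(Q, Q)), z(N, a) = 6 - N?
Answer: -11765/24 ≈ -490.21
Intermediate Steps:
r(m, Q) = 7/2 + Q/6 + m/6 (r(m, Q) = 4 + (m + (-3 + Q))/(Q + (6 - Q)) = 4 + (-3 + Q + m)/6 = 4 + (-3 + Q + m)*(⅙) = 4 + (-½ + Q/6 + m/6) = 7/2 + Q/6 + m/6)
(-26*(-35))*(-17/16 + r(-4, 5)/7) = (-26*(-35))*(-17/16 + (7/2 + (⅙)*5 + (⅙)*(-4))/7) = 910*(-17*1/16 + (7/2 + ⅚ - ⅔)*(⅐)) = 910*(-17/16 + (11/3)*(⅐)) = 910*(-17/16 + 11/21) = 910*(-181/336) = -11765/24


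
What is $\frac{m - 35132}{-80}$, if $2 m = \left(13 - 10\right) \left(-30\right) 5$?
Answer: $\frac{35357}{80} \approx 441.96$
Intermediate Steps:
$m = -225$ ($m = \frac{\left(13 - 10\right) \left(-30\right) 5}{2} = \frac{3 \left(-30\right) 5}{2} = \frac{\left(-90\right) 5}{2} = \frac{1}{2} \left(-450\right) = -225$)
$\frac{m - 35132}{-80} = \frac{-225 - 35132}{-80} = \left(-225 - 35132\right) \left(- \frac{1}{80}\right) = \left(-35357\right) \left(- \frac{1}{80}\right) = \frac{35357}{80}$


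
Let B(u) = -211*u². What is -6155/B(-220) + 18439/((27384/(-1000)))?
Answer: -4707656876287/6991409040 ≈ -673.35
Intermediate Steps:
-6155/B(-220) + 18439/((27384/(-1000))) = -6155/((-211*(-220)²)) + 18439/((27384/(-1000))) = -6155/((-211*48400)) + 18439/((27384*(-1/1000))) = -6155/(-10212400) + 18439/(-3423/125) = -6155*(-1/10212400) + 18439*(-125/3423) = 1231/2042480 - 2304875/3423 = -4707656876287/6991409040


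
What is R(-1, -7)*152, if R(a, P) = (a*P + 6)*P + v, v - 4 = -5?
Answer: -13984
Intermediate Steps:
v = -1 (v = 4 - 5 = -1)
R(a, P) = -1 + P*(6 + P*a) (R(a, P) = (a*P + 6)*P - 1 = (P*a + 6)*P - 1 = (6 + P*a)*P - 1 = P*(6 + P*a) - 1 = -1 + P*(6 + P*a))
R(-1, -7)*152 = (-1 + 6*(-7) - 1*(-7)**2)*152 = (-1 - 42 - 1*49)*152 = (-1 - 42 - 49)*152 = -92*152 = -13984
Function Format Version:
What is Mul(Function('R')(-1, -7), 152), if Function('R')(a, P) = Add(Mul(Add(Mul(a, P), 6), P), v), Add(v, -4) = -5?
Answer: -13984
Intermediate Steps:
v = -1 (v = Add(4, -5) = -1)
Function('R')(a, P) = Add(-1, Mul(P, Add(6, Mul(P, a)))) (Function('R')(a, P) = Add(Mul(Add(Mul(a, P), 6), P), -1) = Add(Mul(Add(Mul(P, a), 6), P), -1) = Add(Mul(Add(6, Mul(P, a)), P), -1) = Add(Mul(P, Add(6, Mul(P, a))), -1) = Add(-1, Mul(P, Add(6, Mul(P, a)))))
Mul(Function('R')(-1, -7), 152) = Mul(Add(-1, Mul(6, -7), Mul(-1, Pow(-7, 2))), 152) = Mul(Add(-1, -42, Mul(-1, 49)), 152) = Mul(Add(-1, -42, -49), 152) = Mul(-92, 152) = -13984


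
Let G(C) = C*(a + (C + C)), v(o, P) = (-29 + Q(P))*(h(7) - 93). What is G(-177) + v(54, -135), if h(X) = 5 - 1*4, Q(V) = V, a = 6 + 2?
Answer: 76330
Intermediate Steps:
a = 8
h(X) = 1 (h(X) = 5 - 4 = 1)
v(o, P) = 2668 - 92*P (v(o, P) = (-29 + P)*(1 - 93) = (-29 + P)*(-92) = 2668 - 92*P)
G(C) = C*(8 + 2*C) (G(C) = C*(8 + (C + C)) = C*(8 + 2*C))
G(-177) + v(54, -135) = 2*(-177)*(4 - 177) + (2668 - 92*(-135)) = 2*(-177)*(-173) + (2668 + 12420) = 61242 + 15088 = 76330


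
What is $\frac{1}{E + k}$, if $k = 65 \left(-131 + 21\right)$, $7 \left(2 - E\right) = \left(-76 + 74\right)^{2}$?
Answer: $- \frac{7}{50040} \approx -0.00013989$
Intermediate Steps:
$E = \frac{10}{7}$ ($E = 2 - \frac{\left(-76 + 74\right)^{2}}{7} = 2 - \frac{\left(-2\right)^{2}}{7} = 2 - \frac{4}{7} = \frac{10}{7} \approx 1.4286$)
$k = -7150$ ($k = 65 \left(-110\right) = -7150$)
$\frac{1}{E + k} = \frac{1}{\frac{10}{7} - 7150} = \frac{1}{- \frac{50040}{7}} = - \frac{7}{50040}$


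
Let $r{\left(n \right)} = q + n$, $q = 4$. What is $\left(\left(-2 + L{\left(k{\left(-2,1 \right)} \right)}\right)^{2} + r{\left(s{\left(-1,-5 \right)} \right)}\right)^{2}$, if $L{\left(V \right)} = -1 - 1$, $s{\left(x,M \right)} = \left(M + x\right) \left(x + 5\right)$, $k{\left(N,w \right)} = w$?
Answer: $16$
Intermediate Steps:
$s{\left(x,M \right)} = \left(5 + x\right) \left(M + x\right)$ ($s{\left(x,M \right)} = \left(M + x\right) \left(5 + x\right) = \left(5 + x\right) \left(M + x\right)$)
$L{\left(V \right)} = -2$
$r{\left(n \right)} = 4 + n$
$\left(\left(-2 + L{\left(k{\left(-2,1 \right)} \right)}\right)^{2} + r{\left(s{\left(-1,-5 \right)} \right)}\right)^{2} = \left(\left(-2 - 2\right)^{2} + \left(4 + \left(\left(-1\right)^{2} + 5 \left(-5\right) + 5 \left(-1\right) - -5\right)\right)\right)^{2} = \left(\left(-4\right)^{2} + \left(4 + \left(1 - 25 - 5 + 5\right)\right)\right)^{2} = \left(16 + \left(4 - 24\right)\right)^{2} = \left(16 - 20\right)^{2} = \left(-4\right)^{2} = 16$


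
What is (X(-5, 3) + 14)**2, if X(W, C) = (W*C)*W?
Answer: 7921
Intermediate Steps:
X(W, C) = C*W**2 (X(W, C) = (C*W)*W = C*W**2)
(X(-5, 3) + 14)**2 = (3*(-5)**2 + 14)**2 = (3*25 + 14)**2 = (75 + 14)**2 = 89**2 = 7921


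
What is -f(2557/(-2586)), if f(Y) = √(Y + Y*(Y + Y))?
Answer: -2*√404006/1293 ≈ -0.98316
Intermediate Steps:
f(Y) = √(Y + 2*Y²) (f(Y) = √(Y + Y*(2*Y)) = √(Y + 2*Y²))
-f(2557/(-2586)) = -√((2557/(-2586))*(1 + 2*(2557/(-2586)))) = -√((2557*(-1/2586))*(1 + 2*(2557*(-1/2586)))) = -√(-2557*(1 + 2*(-2557/2586))/2586) = -√(-2557*(1 - 2557/1293)/2586) = -√(-2557/2586*(-1264/1293)) = -√(1616024/1671849) = -2*√404006/1293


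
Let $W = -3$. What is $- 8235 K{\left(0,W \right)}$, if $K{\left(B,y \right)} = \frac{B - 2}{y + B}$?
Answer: $-5490$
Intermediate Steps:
$K{\left(B,y \right)} = \frac{-2 + B}{B + y}$
$- 8235 K{\left(0,W \right)} = - 8235 \frac{-2 + 0}{0 - 3} = - 8235 \frac{1}{-3} \left(-2\right) = - 8235 \left(\left(- \frac{1}{3}\right) \left(-2\right)\right) = \left(-8235\right) \frac{2}{3} = -5490$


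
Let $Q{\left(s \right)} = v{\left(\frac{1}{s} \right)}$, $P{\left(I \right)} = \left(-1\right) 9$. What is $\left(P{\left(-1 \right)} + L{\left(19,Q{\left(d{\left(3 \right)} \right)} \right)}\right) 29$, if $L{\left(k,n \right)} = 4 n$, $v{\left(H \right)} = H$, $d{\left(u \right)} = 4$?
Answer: $-232$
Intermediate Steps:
$P{\left(I \right)} = -9$
$Q{\left(s \right)} = \frac{1}{s}$
$\left(P{\left(-1 \right)} + L{\left(19,Q{\left(d{\left(3 \right)} \right)} \right)}\right) 29 = \left(-9 + \frac{4}{4}\right) 29 = \left(-9 + 4 \cdot \frac{1}{4}\right) 29 = \left(-9 + 1\right) 29 = \left(-8\right) 29 = -232$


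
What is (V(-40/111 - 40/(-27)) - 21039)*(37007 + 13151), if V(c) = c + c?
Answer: -1054106533918/999 ≈ -1.0552e+9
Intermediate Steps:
V(c) = 2*c
(V(-40/111 - 40/(-27)) - 21039)*(37007 + 13151) = (2*(-40/111 - 40/(-27)) - 21039)*(37007 + 13151) = (2*(-40*1/111 - 40*(-1/27)) - 21039)*50158 = (2*(-40/111 + 40/27) - 21039)*50158 = (2*(1120/999) - 21039)*50158 = (2240/999 - 21039)*50158 = -21015721/999*50158 = -1054106533918/999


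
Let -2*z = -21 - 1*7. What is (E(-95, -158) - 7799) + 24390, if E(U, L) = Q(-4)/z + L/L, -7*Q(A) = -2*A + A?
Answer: 813006/49 ≈ 16592.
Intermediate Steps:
Q(A) = A/7 (Q(A) = -(-2*A + A)/7 = -(-1)*A/7 = A/7)
z = 14 (z = -(-21 - 1*7)/2 = -(-21 - 7)/2 = -½*(-28) = 14)
E(U, L) = 47/49 (E(U, L) = ((⅐)*(-4))/14 + L/L = -4/7*1/14 + 1 = -2/49 + 1 = 47/49)
(E(-95, -158) - 7799) + 24390 = (47/49 - 7799) + 24390 = -382104/49 + 24390 = 813006/49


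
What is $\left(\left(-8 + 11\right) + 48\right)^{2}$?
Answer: $2601$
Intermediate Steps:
$\left(\left(-8 + 11\right) + 48\right)^{2} = \left(3 + 48\right)^{2} = 51^{2} = 2601$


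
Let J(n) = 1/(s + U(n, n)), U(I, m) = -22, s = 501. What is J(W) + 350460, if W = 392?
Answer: 167870341/479 ≈ 3.5046e+5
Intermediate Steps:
J(n) = 1/479 (J(n) = 1/(501 - 22) = 1/479)
J(W) + 350460 = 1/479 + 350460 = 167870341/479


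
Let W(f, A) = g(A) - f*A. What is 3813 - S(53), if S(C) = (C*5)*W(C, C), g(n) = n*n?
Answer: 3813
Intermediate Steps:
g(n) = n²
W(f, A) = A² - A*f (W(f, A) = A² - f*A = A² - A*f)
S(C) = 0 (S(C) = (C*5)*(C*(C - C)) = (5*C)*(C*0) = (5*C)*0 = 0)
3813 - S(53) = 3813 - 1*0 = 3813 + 0 = 3813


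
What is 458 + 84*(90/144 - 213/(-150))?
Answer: 31489/50 ≈ 629.78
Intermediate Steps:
458 + 84*(90/144 - 213/(-150)) = 458 + 84*(90*(1/144) - 213*(-1/150)) = 458 + 84*(5/8 + 71/50) = 458 + 84*(409/200) = 458 + 8589/50 = 31489/50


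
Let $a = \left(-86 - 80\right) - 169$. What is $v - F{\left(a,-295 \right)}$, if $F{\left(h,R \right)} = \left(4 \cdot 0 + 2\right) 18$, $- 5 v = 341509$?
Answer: $- \frac{341689}{5} \approx -68338.0$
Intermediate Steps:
$v = - \frac{341509}{5}$ ($v = \left(- \frac{1}{5}\right) 341509 = - \frac{341509}{5} \approx -68302.0$)
$a = -335$ ($a = -166 - 169 = -335$)
$F{\left(h,R \right)} = 36$ ($F{\left(h,R \right)} = \left(0 + 2\right) 18 = 2 \cdot 18 = 36$)
$v - F{\left(a,-295 \right)} = - \frac{341509}{5} - 36 = - \frac{341689}{5}$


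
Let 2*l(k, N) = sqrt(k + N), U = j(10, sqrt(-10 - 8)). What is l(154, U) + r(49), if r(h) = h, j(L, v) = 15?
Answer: 111/2 ≈ 55.500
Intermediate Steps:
U = 15
l(k, N) = sqrt(N + k)/2 (l(k, N) = sqrt(k + N)/2 = sqrt(N + k)/2)
l(154, U) + r(49) = sqrt(15 + 154)/2 + 49 = sqrt(169)/2 + 49 = (1/2)*13 + 49 = 13/2 + 49 = 111/2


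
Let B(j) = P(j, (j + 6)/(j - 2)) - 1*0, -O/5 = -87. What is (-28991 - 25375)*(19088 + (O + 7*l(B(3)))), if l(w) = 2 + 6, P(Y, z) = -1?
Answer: -1064431914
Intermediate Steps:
O = 435 (O = -5*(-87) = 435)
B(j) = -1 (B(j) = -1 - 1*0 = -1 + 0 = -1)
l(w) = 8
(-28991 - 25375)*(19088 + (O + 7*l(B(3)))) = (-28991 - 25375)*(19088 + (435 + 7*8)) = -54366*(19088 + (435 + 56)) = -54366*(19088 + 491) = -54366*19579 = -1064431914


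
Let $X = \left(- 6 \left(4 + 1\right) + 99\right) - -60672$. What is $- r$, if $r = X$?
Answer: $-60741$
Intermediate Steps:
$X = 60741$ ($X = \left(\left(-6\right) 5 + 99\right) + 60672 = \left(-30 + 99\right) + 60672 = 69 + 60672 = 60741$)
$r = 60741$
$- r = \left(-1\right) 60741 = -60741$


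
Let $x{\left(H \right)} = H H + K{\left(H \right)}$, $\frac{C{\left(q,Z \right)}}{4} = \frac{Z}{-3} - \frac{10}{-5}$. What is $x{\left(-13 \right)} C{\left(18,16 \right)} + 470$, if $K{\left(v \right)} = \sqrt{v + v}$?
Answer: $- \frac{5350}{3} - \frac{40 i \sqrt{26}}{3} \approx -1783.3 - 67.987 i$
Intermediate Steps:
$K{\left(v \right)} = \sqrt{2} \sqrt{v}$ ($K{\left(v \right)} = \sqrt{2 v} = \sqrt{2} \sqrt{v}$)
$C{\left(q,Z \right)} = 8 - \frac{4 Z}{3}$ ($C{\left(q,Z \right)} = 4 \left(\frac{Z}{-3} - \frac{10}{-5}\right) = 4 \left(Z \left(- \frac{1}{3}\right) - -2\right) = 4 \left(- \frac{Z}{3} + 2\right) = 4 \left(2 - \frac{Z}{3}\right) = 8 - \frac{4 Z}{3}$)
$x{\left(H \right)} = H^{2} + \sqrt{2} \sqrt{H}$ ($x{\left(H \right)} = H H + \sqrt{2} \sqrt{H} = H^{2} + \sqrt{2} \sqrt{H}$)
$x{\left(-13 \right)} C{\left(18,16 \right)} + 470 = \left(\left(-13\right)^{2} + \sqrt{2} \sqrt{-13}\right) \left(8 - \frac{64}{3}\right) + 470 = \left(169 + \sqrt{2} i \sqrt{13}\right) \left(8 - \frac{64}{3}\right) + 470 = \left(169 + i \sqrt{26}\right) \left(- \frac{40}{3}\right) + 470 = \left(- \frac{6760}{3} - \frac{40 i \sqrt{26}}{3}\right) + 470 = - \frac{5350}{3} - \frac{40 i \sqrt{26}}{3}$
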